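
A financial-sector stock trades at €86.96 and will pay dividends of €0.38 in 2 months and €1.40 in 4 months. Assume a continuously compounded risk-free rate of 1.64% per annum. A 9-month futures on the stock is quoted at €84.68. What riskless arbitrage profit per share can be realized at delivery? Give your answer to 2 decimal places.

€1.56 per share

PV(dividends) I = 0.38·e^(−0.0164·2/12) + 1.40·e^(−0.0164·4/12) = 1.7713
Fair futures F* = (S − I)·e^(rT) = (86.96 − 1.7713)·e^0.012300 = 85.1887 × 1.012376 = 86.2430
Market €84.68 < fair 86.2430: forward underpriced → reverse cash-and-carry (short the stock, invest proceeds at r, pay the dividends, go long the forward).
Profit at T = |F_mkt − F*| = |84.68 − 86.2430| = €1.56 per share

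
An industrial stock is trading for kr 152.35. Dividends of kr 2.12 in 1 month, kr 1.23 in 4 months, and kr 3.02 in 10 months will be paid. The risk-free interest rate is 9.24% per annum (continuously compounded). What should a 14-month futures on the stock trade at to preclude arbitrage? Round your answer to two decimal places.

PV(dividends) I = 2.12·e^(−0.0924·1/12) + 1.23·e^(−0.0924·4/12) + 3.02·e^(−0.0924·10/12)
I = 2.1037 + 1.1927 + 2.7962 = 6.0926
F = (S − I)·e^(rT) = (152.35 − 6.0926) · e^(0.0924·14/12)
= 146.2574 · e^0.107800 = 146.2574 × 1.113825 = kr 162.91

kr 162.91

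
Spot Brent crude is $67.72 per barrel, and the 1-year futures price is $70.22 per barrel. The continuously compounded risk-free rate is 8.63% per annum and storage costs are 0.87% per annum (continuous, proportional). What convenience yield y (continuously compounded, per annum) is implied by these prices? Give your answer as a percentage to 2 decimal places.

F = S·e^((r+u−y)T) ⇒ (r+u−y) = ln(F/S)/T
ln(70.22/67.72) = 0.036252; /T ⇒ 0.036252
y = r + u − ln(F/S)/T = 0.0863 + 0.0087 − 0.036252 = 0.058748
y = 5.87%

5.87%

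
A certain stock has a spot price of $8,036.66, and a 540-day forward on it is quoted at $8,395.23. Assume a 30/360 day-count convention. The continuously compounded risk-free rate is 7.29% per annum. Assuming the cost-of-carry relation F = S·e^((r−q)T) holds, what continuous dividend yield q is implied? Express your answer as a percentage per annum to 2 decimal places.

4.38%

From F = S·e^((r−q)T): (r − q) = ln(F/S)/T
ln(8395.23/8036.66) = ln(1.044617) = 0.043650
(r − q) = 0.043650 / (540/360) = 0.029100
q = r − ln(F/S)/T = 0.0729 − 0.029100 = 0.043800
q = 4.38%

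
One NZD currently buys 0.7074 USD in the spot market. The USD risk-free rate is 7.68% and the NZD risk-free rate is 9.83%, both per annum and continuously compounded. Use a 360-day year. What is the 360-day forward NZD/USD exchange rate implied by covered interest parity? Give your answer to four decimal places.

F = S·e^((r_USD − r_NZD)T) = 0.7074 · e^((0.0768 − 0.0983) × 360/360)
= 0.7074 · e^-0.021500 = 0.7074 × 0.978729
F = 0.6924 USD per NZD

0.6924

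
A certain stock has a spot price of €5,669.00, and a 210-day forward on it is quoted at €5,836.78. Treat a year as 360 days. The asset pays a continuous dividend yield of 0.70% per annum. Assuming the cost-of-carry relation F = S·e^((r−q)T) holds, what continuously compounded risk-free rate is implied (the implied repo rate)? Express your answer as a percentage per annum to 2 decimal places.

From F = S·e^((r−q)T): (r − q) = ln(F/S)/T
ln(5836.78/5669.00) = ln(1.029596) = 0.029166
(r − q) = 0.029166 / (210/360) = 0.049999
r = ln(F/S)/T + q = 0.049999 + 0.0070 = 0.056999
r = 5.70%

5.70%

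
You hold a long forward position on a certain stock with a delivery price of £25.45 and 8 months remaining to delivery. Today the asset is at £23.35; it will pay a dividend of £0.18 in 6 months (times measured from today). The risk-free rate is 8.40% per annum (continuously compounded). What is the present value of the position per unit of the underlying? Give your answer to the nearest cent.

PV(remaining dividends) I = 0.18·e^(−0.0840·6/12) = 0.1726
Current forward F = (S − I)·e^(rT) = (23.35 − 0.1726)·e^(0.0840·8/12) = 23.1774 × 1.057598 = 24.5124
Value (long) = (F − K)·e^(−rT) = (24.5124 − 25.45) × 0.945539 = -0.8865
Value = -£0.89

-£0.89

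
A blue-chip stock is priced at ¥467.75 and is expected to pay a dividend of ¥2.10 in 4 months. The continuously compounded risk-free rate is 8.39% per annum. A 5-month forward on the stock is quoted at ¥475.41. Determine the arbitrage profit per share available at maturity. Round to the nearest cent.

¥6.87 per share

PV(dividends) I = 2.10·e^(−0.0839·4/12) = 2.0421
Fair forward F* = (S − I)·e^(rT) = (467.75 − 2.0421)·e^0.034958 = 465.7079 × 1.035576 = 482.2759
Market ¥475.41 < fair 482.2759: forward underpriced → reverse cash-and-carry (short the stock, invest proceeds at r, pay the dividends, go long the forward).
Profit at T = |F_mkt − F*| = |475.41 − 482.2759| = ¥6.87 per share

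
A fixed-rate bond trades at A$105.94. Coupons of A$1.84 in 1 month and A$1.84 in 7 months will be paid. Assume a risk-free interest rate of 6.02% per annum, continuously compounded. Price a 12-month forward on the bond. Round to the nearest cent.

PV(coupons) I = 1.84·e^(−0.0602·1/12) + 1.84·e^(−0.0602·7/12)
I = 1.8308 + 1.7765 = 3.6073
F = (S − I)·e^(rT) = (105.94 − 3.6073) · e^(0.0602·12/12)
= 102.3327 · e^0.060200 = 102.3327 × 1.062049 = A$108.68

A$108.68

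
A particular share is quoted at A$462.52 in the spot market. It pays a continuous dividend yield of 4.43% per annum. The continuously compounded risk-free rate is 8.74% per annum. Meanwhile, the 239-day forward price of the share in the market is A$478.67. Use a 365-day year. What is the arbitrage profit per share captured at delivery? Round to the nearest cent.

Fair forward: F* = S·e^(carry·T), with carry = (r − q) = 0.0874 − 0.0443 = 0.0431
F* = 462.52 · e^(0.0431 × 239/365) = 462.52 · e^0.028222 = 462.52 × 1.028624 = A$475.7592
Market A$478.67 > fair A$475.7592: forward overpriced → cash-and-carry (buy spot, short the forward).
At maturity, profit = |F_mkt − F*| = |478.67 − 475.7592| = A$2.91 per share

A$2.91 per share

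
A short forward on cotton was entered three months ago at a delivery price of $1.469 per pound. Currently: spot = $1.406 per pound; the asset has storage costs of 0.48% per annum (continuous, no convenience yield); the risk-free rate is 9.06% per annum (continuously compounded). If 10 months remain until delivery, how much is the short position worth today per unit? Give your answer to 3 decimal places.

Current fair forward for the remaining 10 months: F = S·e^((r + u)·T), (r + u) = 0.0906 + 0.0048 = 0.0954
F = 1.406 · e^(0.0954 × 10/12) = 1.406 × 1.082746 = 1.5223
Value of long forward = (F − K)·e^(−rT) = (1.5223 − 1.469) · e^(−0.0906·10/12)
= 0.0533 × 0.927280 = 0.049
Short position value = −(long value) = -$0.049

-$0.049 per pound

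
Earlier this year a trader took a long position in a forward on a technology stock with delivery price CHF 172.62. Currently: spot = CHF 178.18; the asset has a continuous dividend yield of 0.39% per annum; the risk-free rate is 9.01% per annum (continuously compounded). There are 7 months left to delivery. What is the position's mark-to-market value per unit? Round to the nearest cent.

CHF 13.99

Current fair forward for the remaining 7 months: F = S·e^((r − q)·T), (r − q) = 0.0901 − 0.0039 = 0.0862
F = 178.18 · e^(0.0862 × 7/12) = 178.18 × 1.051569 = 187.3686
Value of long forward = (F − K)·e^(−rT) = (187.3686 − 172.62) · e^(−0.0901·7/12)
= 14.7486 × 0.948799 = 13.99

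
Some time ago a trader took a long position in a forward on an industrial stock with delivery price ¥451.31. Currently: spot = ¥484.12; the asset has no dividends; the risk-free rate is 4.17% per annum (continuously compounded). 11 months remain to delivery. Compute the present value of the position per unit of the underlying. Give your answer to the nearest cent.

Current fair forward for the remaining 11 months: F = S·e^(r·T), r = 0.0417
F = 484.12 · e^(0.0417 × 11/12) = 484.12 × 1.038965 = 502.9837
Value of long forward = (F − K)·e^(−rT) = (502.9837 − 451.31) · e^(−0.0417·11/12)
= 51.6737 × 0.962496 = 49.74

¥49.74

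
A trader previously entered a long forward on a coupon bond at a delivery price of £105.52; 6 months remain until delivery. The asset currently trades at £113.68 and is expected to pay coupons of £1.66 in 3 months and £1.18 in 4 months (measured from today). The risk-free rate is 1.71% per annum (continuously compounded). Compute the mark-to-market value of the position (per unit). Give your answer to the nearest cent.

£6.23

PV(remaining coupons) I = 1.66·e^(−0.0171·3/12) + 1.18·e^(−0.0171·4/12) = 2.8262
Current forward F = (S − I)·e^(rT) = (113.68 − 2.8262)·e^(0.0171·6/12) = 110.8538 × 1.008587 = 111.8057
Value (long) = (F − K)·e^(−rT) = (111.8057 − 105.52) × 0.991486 = 6.2322
Value = £6.23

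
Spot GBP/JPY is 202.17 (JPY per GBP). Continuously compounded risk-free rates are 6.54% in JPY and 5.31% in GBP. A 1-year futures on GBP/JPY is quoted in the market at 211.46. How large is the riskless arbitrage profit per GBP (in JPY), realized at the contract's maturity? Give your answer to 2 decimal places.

6.79 per GBP (in JPY)

Fair futures: F* = S·e^(carry·T), with carry = (r_JPY − r_GBP) = 0.0654 − 0.0531 = 0.0123
F* = 202.17 · e^(0.0123 × 1) = 202.17 · e^0.012300 = 202.17 × 1.012376 = 204.6721
Market 211.46 > fair 204.6721: forward overpriced → cash-and-carry (buy spot, short the forward).
At maturity, profit = |F_mkt − F*| = |211.46 − 204.6721| = 6.79 per GBP (in JPY)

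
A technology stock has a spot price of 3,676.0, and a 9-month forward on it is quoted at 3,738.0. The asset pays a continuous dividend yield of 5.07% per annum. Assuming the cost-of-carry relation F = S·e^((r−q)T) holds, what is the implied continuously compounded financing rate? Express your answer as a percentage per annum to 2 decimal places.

7.30%

From F = S·e^((r−q)T): (r − q) = ln(F/S)/T
ln(3738.0/3676.0) = ln(1.016866) = 0.016725
(r − q) = 0.016725 / (9/12) = 0.022300
r = ln(F/S)/T + q = 0.022300 + 0.0507 = 0.073000
r = 7.30%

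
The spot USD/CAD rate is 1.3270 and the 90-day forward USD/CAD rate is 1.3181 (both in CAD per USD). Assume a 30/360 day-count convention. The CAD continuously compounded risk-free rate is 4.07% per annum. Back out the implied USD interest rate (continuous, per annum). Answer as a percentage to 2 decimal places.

6.76%

F = S·e^((r_CAD − r_USD)T) ⇒ r_USD = r_CAD − ln(F/S)/T
ln(1.3181/1.3270) = -0.006729; /(90/360) = -0.026916
r_USD = 0.0407 + 0.026916 = 0.067616
r_USD = 6.76%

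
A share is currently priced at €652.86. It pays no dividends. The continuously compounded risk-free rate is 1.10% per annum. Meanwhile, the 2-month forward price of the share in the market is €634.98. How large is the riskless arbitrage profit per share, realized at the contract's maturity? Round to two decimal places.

€19.08 per share

Fair forward: F* = S·e^(carry·T), with carry = r = 0.0110
F* = 652.86 · e^(0.0110 × 2/12) = 652.86 · e^0.001833 = 652.86 × 1.001835 = €654.0580
Market €634.98 < fair €654.0580: forward underpriced → reverse cash-and-carry (short spot, go long the forward).
At maturity, profit = |F_mkt − F*| = |634.98 − 654.0580| = €19.08 per share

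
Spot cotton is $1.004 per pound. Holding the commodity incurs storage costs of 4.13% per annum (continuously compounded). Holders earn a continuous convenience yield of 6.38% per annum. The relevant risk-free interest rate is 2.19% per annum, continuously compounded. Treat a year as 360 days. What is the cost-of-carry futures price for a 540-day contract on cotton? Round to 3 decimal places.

$1.003 per pound

Net carry = r + u − y = 0.0219 + 0.0413 − 0.0638 = -0.0006
F = S·e^((r+u−y)T) = 1.004 · e^(-0.0006 × 540/360) = 1.004 · e^-0.000900
= 1.004 × 0.999100 = $1.003 per pound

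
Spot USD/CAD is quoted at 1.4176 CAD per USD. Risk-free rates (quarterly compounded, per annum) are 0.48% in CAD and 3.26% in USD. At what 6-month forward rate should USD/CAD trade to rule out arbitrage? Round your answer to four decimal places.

1.3981

By covered interest parity, F = S · (1+r_CAD/4)^(4T) / (1+r_USD/4)^(4T)
= 1.4176 × 1.002401 / 1.016366 = 1.4176 × 0.986260
F = 1.3981 CAD per USD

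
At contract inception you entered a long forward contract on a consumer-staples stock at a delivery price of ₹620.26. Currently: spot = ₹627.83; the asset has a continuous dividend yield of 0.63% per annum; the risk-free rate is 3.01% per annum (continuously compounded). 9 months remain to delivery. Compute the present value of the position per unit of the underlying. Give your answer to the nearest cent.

₹18.46

Current fair forward for the remaining 9 months: F = S·e^((r − q)·T), (r − q) = 0.0301 − 0.0063 = 0.0238
F = 627.83 · e^(0.0238 × 9/12) = 627.83 × 1.018010 = 639.1372
Value of long forward = (F − K)·e^(−rT) = (639.1372 − 620.26) · e^(−0.0301·9/12)
= 18.8772 × 0.977678 = 18.46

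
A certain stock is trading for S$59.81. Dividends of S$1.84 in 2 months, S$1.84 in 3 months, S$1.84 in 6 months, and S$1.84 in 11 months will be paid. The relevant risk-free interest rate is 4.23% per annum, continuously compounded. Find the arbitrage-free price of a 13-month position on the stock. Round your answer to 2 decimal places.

PV(dividends) I = 1.84·e^(−0.0423·2/12) + 1.84·e^(−0.0423·3/12) + 1.84·e^(−0.0423·6/12) + 1.84·e^(−0.0423·11/12)
I = 1.8271 + 1.8206 + 1.8015 + 1.7700 = 7.2192
F = (S − I)·e^(rT) = (59.81 − 7.2192) · e^(0.0423·13/12)
= 52.5908 · e^0.045825 = 52.5908 × 1.046891 = S$55.06

S$55.06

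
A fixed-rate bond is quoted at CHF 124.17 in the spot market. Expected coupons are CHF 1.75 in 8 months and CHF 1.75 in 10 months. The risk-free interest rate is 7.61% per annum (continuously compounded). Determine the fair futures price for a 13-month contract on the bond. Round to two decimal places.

CHF 131.25

PV(coupons) I = 1.75·e^(−0.0761·8/12) + 1.75·e^(−0.0761·10/12)
I = 1.6634 + 1.6425 = 3.3059
F = (S − I)·e^(rT) = (124.17 − 3.3059) · e^(0.0761·13/12)
= 120.8641 · e^0.082442 = 120.8641 × 1.085936 = CHF 131.25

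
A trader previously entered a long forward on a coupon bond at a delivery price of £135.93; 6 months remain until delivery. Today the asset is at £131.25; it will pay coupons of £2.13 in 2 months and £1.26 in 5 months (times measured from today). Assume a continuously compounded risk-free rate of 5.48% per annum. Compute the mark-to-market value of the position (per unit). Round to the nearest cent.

PV(remaining coupons) I = 2.13·e^(−0.0548·2/12) + 1.26·e^(−0.0548·5/12) = 3.3422
Current forward F = (S − I)·e^(rT) = (131.25 − 3.3422)·e^(0.0548·6/12) = 127.9078 × 1.027779 = 131.4610
Value (long) = (F − K)·e^(−rT) = (131.4610 − 135.93) × 0.972972 = -4.3482
Value = -£4.35

-£4.35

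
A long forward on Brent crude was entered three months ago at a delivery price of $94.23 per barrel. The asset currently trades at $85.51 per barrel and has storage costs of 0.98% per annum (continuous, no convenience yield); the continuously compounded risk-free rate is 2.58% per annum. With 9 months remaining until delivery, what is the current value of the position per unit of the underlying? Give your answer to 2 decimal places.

-$6.28 per barrel

Current fair forward for the remaining 9 months: F = S·e^((r + u)·T), (r + u) = 0.0258 + 0.0098 = 0.0356
F = 85.51 · e^(0.0356 × 9/12) = 85.51 × 1.027060 = 87.8239
Value of long forward = (F − K)·e^(−rT) = (87.8239 − 94.23) · e^(−0.0258·9/12)
= -6.4061 × 0.980836 = -6.28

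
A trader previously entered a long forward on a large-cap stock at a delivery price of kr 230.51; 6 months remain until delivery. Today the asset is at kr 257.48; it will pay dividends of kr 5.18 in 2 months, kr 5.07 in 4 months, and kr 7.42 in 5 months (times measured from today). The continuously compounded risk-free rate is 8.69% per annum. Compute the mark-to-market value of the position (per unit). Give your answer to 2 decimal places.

PV(remaining dividends) I = 5.18·e^(−0.0869·2/12) + 5.07·e^(−0.0869·4/12) + 7.42·e^(−0.0869·5/12) = 17.1869
Current forward F = (S − I)·e^(rT) = (257.48 − 17.1869)·e^(0.0869·6/12) = 240.2931 × 1.044408 = 250.9640
Value (long) = (F − K)·e^(−rT) = (250.9640 − 230.51) × 0.957480 = 19.5843
Value = kr 19.58

kr 19.58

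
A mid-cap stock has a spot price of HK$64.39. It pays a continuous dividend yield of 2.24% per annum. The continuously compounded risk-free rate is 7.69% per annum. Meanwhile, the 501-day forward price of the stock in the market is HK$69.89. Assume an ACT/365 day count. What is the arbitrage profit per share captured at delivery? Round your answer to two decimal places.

Fair forward: F* = S·e^(carry·T), with carry = (r − q) = 0.0769 − 0.0224 = 0.0545
F* = 64.39 · e^(0.0545 × 501/365) = 64.39 · e^0.074807 = 64.39 × 1.077676 = HK$69.3916
Market HK$69.89 > fair HK$69.3916: forward overpriced → cash-and-carry (buy spot, short the forward).
At maturity, profit = |F_mkt − F*| = |69.89 − 69.3916| = HK$0.50 per share

HK$0.50 per share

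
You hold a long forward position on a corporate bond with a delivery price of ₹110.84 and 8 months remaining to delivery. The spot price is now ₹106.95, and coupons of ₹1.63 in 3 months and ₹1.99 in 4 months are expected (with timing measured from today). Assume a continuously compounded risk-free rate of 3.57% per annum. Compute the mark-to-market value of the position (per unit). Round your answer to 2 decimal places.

PV(remaining coupons) I = 1.63·e^(−0.0357·3/12) + 1.99·e^(−0.0357·4/12) = 3.5820
Current forward F = (S − I)·e^(rT) = (106.95 − 3.5820)·e^(0.0357·8/12) = 103.3680 × 1.024085 = 105.8576
Value (long) = (F − K)·e^(−rT) = (105.8576 − 110.84) × 0.976481 = -4.8652
Value = -₹4.87

-₹4.87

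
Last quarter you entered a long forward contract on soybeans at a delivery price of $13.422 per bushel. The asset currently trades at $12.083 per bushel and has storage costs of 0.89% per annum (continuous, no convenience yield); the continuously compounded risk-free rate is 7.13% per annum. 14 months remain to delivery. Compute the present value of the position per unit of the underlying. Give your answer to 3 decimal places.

Current fair forward for the remaining 14 months: F = S·e^((r + u)·T), (r + u) = 0.0713 + 0.0089 = 0.0802
F = 12.083 · e^(0.0802 × 14/12) = 12.083 × 1.098084 = 13.2681
Value of long forward = (F − K)·e^(−rT) = (13.2681 − 13.422) · e^(−0.0713·14/12)
= -0.1539 × 0.920182 = -0.142

-$0.142 per bushel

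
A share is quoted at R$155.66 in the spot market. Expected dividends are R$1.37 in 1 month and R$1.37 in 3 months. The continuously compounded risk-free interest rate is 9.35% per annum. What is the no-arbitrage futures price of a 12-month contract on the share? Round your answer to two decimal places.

PV(dividends) I = 1.37·e^(−0.0935·1/12) + 1.37·e^(−0.0935·3/12)
I = 1.3594 + 1.3383 = 2.6977
F = (S − I)·e^(rT) = (155.66 − 2.6977) · e^(0.0935·12/12)
= 152.9623 · e^0.093500 = 152.9623 × 1.098011 = R$167.95

R$167.95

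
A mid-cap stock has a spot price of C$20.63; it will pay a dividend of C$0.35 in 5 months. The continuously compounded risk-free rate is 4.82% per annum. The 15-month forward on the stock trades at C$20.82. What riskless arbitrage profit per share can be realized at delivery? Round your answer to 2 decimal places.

C$0.73 per share

PV(dividends) I = 0.35·e^(−0.0482·5/12) = 0.3430
Fair forward F* = (S − I)·e^(rT) = (20.63 − 0.3430)·e^0.060250 = 20.2870 × 1.062102 = 21.5469
Market C$20.82 < fair 21.5469: forward underpriced → reverse cash-and-carry (short the stock, invest proceeds at r, pay the dividends, go long the forward).
Profit at T = |F_mkt − F*| = |20.82 − 21.5469| = C$0.73 per share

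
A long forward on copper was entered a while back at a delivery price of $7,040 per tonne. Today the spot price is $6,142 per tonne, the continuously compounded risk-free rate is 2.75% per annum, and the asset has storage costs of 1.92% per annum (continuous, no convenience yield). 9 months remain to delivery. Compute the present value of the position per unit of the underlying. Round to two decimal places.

-$665.20 per tonne

Current fair forward for the remaining 9 months: F = S·e^((r + u)·T), (r + u) = 0.0275 + 0.0192 = 0.0467
F = 6142 · e^(0.0467 × 9/12) = 6142 × 1.03564560 = 6360.9353
Value of long forward = (F − K)·e^(−rT) = (6360.9353 − 7040) · e^(−0.0275·9/12)
= -679.0647 × 0.97958624 = -665.20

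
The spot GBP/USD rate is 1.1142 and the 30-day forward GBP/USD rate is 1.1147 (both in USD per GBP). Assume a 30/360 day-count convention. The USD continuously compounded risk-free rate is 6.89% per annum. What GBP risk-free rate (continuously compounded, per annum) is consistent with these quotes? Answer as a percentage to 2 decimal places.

6.35%

F = S·e^((r_USD − r_GBP)T) ⇒ r_GBP = r_USD − ln(F/S)/T
ln(1.1147/1.1142) = 0.000449; /(30/360) = 0.005388
r_GBP = 0.0689 − 0.005388 = 0.063512
r_GBP = 6.35%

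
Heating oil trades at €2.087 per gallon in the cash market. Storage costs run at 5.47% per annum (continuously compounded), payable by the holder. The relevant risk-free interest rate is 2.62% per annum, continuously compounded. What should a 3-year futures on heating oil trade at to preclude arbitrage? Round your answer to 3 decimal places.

€2.660 per gallon

Net carry = r + u − y = 0.0262 + 0.0547 − 0.0000 = 0.0809
F = S·e^((r+u−y)T) = 2.087 · e^(0.0809 × 3) = 2.087 · e^0.242700
= 2.087 × 1.274686 = €2.660 per gallon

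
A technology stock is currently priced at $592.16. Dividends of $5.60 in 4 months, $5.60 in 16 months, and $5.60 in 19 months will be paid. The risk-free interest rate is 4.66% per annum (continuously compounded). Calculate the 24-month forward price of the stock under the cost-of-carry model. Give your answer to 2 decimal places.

$632.46

PV(dividends) I = 5.60·e^(−0.0466·4/12) + 5.60·e^(−0.0466·16/12) + 5.60·e^(−0.0466·19/12)
I = 5.5137 + 5.2626 + 5.2017 = 15.9780
F = (S − I)·e^(rT) = (592.16 − 15.9780) · e^(0.0466·24/12)
= 576.1820 · e^0.093200 = 576.1820 × 1.097681 = $632.46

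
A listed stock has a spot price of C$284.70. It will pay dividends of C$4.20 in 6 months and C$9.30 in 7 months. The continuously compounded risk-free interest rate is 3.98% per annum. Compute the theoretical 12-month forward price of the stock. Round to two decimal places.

C$282.52

PV(dividends) I = 4.20·e^(−0.0398·6/12) + 9.30·e^(−0.0398·7/12)
I = 4.1172 + 9.0866 = 13.2038
F = (S − I)·e^(rT) = (284.70 − 13.2038) · e^(0.0398·12/12)
= 271.4962 · e^0.039800 = 271.4962 × 1.040603 = C$282.52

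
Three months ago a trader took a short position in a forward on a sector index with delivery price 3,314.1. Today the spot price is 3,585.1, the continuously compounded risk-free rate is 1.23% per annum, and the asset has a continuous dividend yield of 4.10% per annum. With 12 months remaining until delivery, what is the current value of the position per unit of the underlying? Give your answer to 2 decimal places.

Current fair forward for the remaining 12 months: F = S·e^((r − q)·T), (r − q) = 0.0123 − 0.0410 = -0.0287
F = 3585.1 · e^(-0.0287 × 12/12) = 3585.1 × 0.97170793 = 3483.6701
Value of long forward = (F − K)·e^(−rT) = (3483.6701 − 3314.1) · e^(−0.0123·12/12)
= 169.5701 × 0.98777534 = 167.50
Short position value = −(long value) = -167.50

-167.50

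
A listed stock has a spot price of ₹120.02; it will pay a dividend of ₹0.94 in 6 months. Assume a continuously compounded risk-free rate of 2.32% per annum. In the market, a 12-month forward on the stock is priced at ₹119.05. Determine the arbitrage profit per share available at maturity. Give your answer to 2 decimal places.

₹2.84 per share

PV(dividends) I = 0.94·e^(−0.0232·6/12) = 0.9292
Fair forward F* = (S − I)·e^(rT) = (120.02 − 0.9292)·e^0.023200 = 119.0908 × 1.023471 = 121.8860
Market ₹119.05 < fair 121.8860: forward underpriced → reverse cash-and-carry (short the stock, invest proceeds at r, pay the dividends, go long the forward).
Profit at T = |F_mkt − F*| = |119.05 − 121.8860| = ₹2.84 per share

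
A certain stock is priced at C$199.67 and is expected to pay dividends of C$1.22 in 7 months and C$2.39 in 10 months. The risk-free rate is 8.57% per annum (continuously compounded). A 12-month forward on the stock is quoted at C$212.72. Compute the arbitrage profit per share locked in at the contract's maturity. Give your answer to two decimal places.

PV(dividends) I = 1.22·e^(−0.0857·7/12) + 2.39·e^(−0.0857·10/12) = 3.3858
Fair forward F* = (S − I)·e^(rT) = (199.67 − 3.3858)·e^0.085700 = 196.2842 × 1.089479 = 213.8475
Market C$212.72 < fair 213.8475: forward underpriced → reverse cash-and-carry (short the stock, invest proceeds at r, pay the dividends, go long the forward).
Profit at T = |F_mkt − F*| = |212.72 − 213.8475| = C$1.13 per share

C$1.13 per share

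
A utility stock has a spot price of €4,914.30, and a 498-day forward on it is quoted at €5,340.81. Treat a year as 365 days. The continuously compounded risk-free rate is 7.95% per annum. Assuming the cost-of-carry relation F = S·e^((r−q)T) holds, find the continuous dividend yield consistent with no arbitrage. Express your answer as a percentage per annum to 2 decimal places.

From F = S·e^((r−q)T): (r − q) = ln(F/S)/T
ln(5340.81/4914.30) = ln(1.086790) = 0.083228
(r − q) = 0.083228 / (498/365) = 0.061000
q = r − ln(F/S)/T = 0.0795 − 0.061000 = 0.018500
q = 1.85%

1.85%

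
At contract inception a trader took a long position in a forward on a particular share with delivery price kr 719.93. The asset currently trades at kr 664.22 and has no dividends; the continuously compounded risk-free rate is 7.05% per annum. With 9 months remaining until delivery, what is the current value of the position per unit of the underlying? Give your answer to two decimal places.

Current fair forward for the remaining 9 months: F = S·e^(r·T), r = 0.0705
F = 664.22 · e^(0.0705 × 9/12) = 664.22 × 1.054298 = 700.2858
Value of long forward = (F − K)·e^(−rT) = (700.2858 − 719.93) · e^(−0.0705·9/12)
= -19.6442 × 0.948499 = -18.63

-kr 18.63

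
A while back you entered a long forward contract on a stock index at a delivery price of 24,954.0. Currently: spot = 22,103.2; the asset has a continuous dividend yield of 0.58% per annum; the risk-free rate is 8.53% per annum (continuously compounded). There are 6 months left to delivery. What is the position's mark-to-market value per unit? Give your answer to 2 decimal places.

Current fair forward for the remaining 6 months: F = S·e^((r − q)·T), (r − q) = 0.0853 − 0.0058 = 0.0795
F = 22103.2 · e^(0.0795 × 6/12) = 22103.2 × 1.04055060 = 22999.4980
Value of long forward = (F − K)·e^(−rT) = (22999.4980 − 24954.0) · e^(−0.0853·6/12)
= -1954.5020 × 0.95824672 = -1872.90

-1872.90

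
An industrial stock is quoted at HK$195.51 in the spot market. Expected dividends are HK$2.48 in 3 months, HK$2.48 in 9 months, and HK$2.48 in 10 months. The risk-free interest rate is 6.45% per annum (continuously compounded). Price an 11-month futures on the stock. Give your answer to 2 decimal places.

PV(dividends) I = 2.48·e^(−0.0645·3/12) + 2.48·e^(−0.0645·9/12) + 2.48·e^(−0.0645·10/12)
I = 2.4403 + 2.3629 + 2.3502 = 7.1534
F = (S − I)·e^(rT) = (195.51 − 7.1534) · e^(0.0645·11/12)
= 188.3566 · e^0.059125 = 188.3566 × 1.060908 = HK$199.83

HK$199.83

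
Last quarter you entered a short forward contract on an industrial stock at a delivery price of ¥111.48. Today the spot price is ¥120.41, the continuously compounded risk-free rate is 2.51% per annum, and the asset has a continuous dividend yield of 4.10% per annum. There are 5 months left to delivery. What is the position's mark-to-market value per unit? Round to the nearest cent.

Current fair forward for the remaining 5 months: F = S·e^((r − q)·T), (r − q) = 0.0251 − 0.0410 = -0.0159
F = 120.41 · e^(-0.0159 × 5/12) = 120.41 × 0.993397 = 119.6149
Value of long forward = (F − K)·e^(−rT) = (119.6149 − 111.48) · e^(−0.0251·5/12)
= 8.1349 × 0.989596 = 8.05
Short position value = −(long value) = -¥8.05

-¥8.05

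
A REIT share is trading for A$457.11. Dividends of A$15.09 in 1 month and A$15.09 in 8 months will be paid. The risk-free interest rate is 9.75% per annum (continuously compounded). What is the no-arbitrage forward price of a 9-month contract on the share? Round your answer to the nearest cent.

PV(dividends) I = 15.09·e^(−0.0975·1/12) + 15.09·e^(−0.0975·8/12)
I = 14.9679 + 14.1403 = 29.1082
F = (S − I)·e^(rT) = (457.11 − 29.1082) · e^(0.0975·9/12)
= 428.0018 · e^0.073125 = 428.0018 × 1.075865 = A$460.47

A$460.47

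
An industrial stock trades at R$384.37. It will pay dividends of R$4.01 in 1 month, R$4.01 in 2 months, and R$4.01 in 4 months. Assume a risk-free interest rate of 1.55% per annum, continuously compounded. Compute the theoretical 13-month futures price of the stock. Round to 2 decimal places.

PV(dividends) I = 4.01·e^(−0.0155·1/12) + 4.01·e^(−0.0155·2/12) + 4.01·e^(−0.0155·4/12)
I = 4.0048 + 3.9997 + 3.9893 = 11.9938
F = (S − I)·e^(rT) = (384.37 − 11.9938) · e^(0.0155·13/12)
= 372.3762 · e^0.016792 = 372.3762 × 1.016934 = R$378.68

R$378.68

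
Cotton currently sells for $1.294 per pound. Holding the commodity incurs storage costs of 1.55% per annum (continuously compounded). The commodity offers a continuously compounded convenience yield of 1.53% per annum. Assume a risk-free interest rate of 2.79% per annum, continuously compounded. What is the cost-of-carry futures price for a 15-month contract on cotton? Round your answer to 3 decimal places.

$1.340 per pound

Net carry = r + u − y = 0.0279 + 0.0155 − 0.0153 = 0.0281
F = S·e^((r+u−y)T) = 1.294 · e^(0.0281 × 15/12) = 1.294 · e^0.035125
= 1.294 × 1.035749 = $1.340 per pound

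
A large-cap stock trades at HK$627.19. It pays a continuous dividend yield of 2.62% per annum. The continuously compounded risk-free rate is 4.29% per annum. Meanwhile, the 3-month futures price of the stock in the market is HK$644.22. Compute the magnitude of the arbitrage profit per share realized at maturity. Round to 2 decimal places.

Fair futures: F* = S·e^(carry·T), with carry = (r − q) = 0.0429 − 0.0262 = 0.0167
F* = 627.19 · e^(0.0167 × 3/12) = 627.19 · e^0.004175 = 627.19 × 1.004184 = HK$629.8142
Market HK$644.22 > fair HK$629.8142: forward overpriced → cash-and-carry (buy spot, short the forward).
At maturity, profit = |F_mkt − F*| = |644.22 − 629.8142| = HK$14.41 per share

HK$14.41 per share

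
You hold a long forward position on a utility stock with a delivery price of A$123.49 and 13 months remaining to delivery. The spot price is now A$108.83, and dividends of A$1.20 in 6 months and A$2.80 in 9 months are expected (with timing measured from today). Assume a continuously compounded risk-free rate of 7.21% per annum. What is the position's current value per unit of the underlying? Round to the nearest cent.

-A$9.19

PV(remaining dividends) I = 1.20·e^(−0.0721·6/12) + 2.80·e^(−0.0721·9/12) = 3.8101
Current forward F = (S − I)·e^(rT) = (108.83 − 3.8101)·e^(0.0721·13/12) = 105.0199 × 1.081240 = 113.5517
Value (long) = (F − K)·e^(−rT) = (113.5517 − 123.49) × 0.924864 = -9.1916
Value = -A$9.19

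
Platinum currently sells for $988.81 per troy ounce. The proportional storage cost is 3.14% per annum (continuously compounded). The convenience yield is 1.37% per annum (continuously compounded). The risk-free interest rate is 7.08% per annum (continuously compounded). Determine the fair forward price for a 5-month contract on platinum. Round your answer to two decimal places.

$1,025.95 per troy ounce

Net carry = r + u − y = 0.0708 + 0.0314 − 0.0137 = 0.0885
F = S·e^((r+u−y)T) = 988.81 · e^(0.0885 × 5/12) = 988.81 · e^0.036875
= 988.81 × 1.037563 = $1,025.95 per troy ounce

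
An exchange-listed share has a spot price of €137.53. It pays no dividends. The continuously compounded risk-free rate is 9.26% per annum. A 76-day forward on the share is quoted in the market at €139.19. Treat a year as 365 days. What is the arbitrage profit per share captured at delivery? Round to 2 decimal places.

Fair forward: F* = S·e^(carry·T), with carry = r = 0.0926
F* = 137.53 · e^(0.0926 × 76/365) = 137.53 · e^0.019281 = 137.53 × 1.019468 = €140.2074
Market €139.19 < fair €140.2074: forward underpriced → reverse cash-and-carry (short spot, go long the forward).
At maturity, profit = |F_mkt − F*| = |139.19 − 140.2074| = €1.02 per share

€1.02 per share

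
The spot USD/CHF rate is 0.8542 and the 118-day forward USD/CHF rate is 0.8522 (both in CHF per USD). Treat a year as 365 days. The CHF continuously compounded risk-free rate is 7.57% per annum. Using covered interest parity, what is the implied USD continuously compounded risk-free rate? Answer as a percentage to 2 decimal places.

F = S·e^((r_CHF − r_USD)T) ⇒ r_USD = r_CHF − ln(F/S)/T
ln(0.8522/0.8542) = -0.002344; /(118/365) = -0.007251
r_USD = 0.0757 + 0.007251 = 0.082951
r_USD = 8.30%

8.30%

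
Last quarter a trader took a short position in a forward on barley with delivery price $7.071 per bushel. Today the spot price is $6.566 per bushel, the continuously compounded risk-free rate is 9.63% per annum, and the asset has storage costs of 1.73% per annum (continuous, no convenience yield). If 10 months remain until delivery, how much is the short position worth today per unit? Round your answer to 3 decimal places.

Current fair forward for the remaining 10 months: F = S·e^((r + u)·T), (r + u) = 0.0963 + 0.0173 = 0.1136
F = 6.566 · e^(0.1136 × 10/12) = 6.566 × 1.099292 = 7.2180
Value of long forward = (F − K)·e^(−rT) = (7.2180 − 7.071) · e^(−0.0963·10/12)
= 0.1470 × 0.922886 = 0.136
Short position value = −(long value) = -$0.136

-$0.136 per bushel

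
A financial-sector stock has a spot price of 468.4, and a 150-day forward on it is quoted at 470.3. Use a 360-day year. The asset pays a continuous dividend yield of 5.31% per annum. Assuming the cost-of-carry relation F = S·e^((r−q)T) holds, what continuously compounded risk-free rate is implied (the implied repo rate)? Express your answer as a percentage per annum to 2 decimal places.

From F = S·e^((r−q)T): (r − q) = ln(F/S)/T
ln(470.3/468.4) = ln(1.004056) = 0.004048
(r − q) = 0.004048 / (150/360) = 0.009715
r = ln(F/S)/T + q = 0.009715 + 0.0531 = 0.062815
r = 6.28%

6.28%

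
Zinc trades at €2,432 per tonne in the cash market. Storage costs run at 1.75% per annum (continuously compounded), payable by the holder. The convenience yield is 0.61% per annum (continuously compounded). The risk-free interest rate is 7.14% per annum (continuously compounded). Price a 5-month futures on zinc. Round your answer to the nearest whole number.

Net carry = r + u − y = 0.0714 + 0.0175 − 0.0061 = 0.0828
F = S·e^((r+u−y)T) = 2432 · e^(0.0828 × 5/12) = 2432 · e^0.034500
= 2432 × 1.035102 = €2,517 per tonne

€2,517 per tonne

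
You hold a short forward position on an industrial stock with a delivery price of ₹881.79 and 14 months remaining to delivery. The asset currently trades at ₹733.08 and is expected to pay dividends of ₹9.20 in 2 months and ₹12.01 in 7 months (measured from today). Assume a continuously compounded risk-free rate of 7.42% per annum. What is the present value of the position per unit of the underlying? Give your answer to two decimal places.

PV(remaining dividends) I = 9.20·e^(−0.0742·2/12) + 12.01·e^(−0.0742·7/12) = 20.5882
Current forward F = (S − I)·e^(rT) = (733.08 − 20.5882)·e^(0.0742·14/12) = 712.4918 × 1.090424 = 776.9182
Value (long) = (F − K)·e^(−rT) = (776.9182 − 881.79) × 0.917074 = -96.1752
Short position value = −(long value) = ₹96.18

₹96.18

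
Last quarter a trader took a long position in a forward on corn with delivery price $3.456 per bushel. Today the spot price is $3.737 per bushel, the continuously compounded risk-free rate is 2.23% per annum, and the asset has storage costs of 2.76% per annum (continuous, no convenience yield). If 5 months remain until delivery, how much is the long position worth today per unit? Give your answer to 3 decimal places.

$0.356 per bushel

Current fair forward for the remaining 5 months: F = S·e^((r + u)·T), (r + u) = 0.0223 + 0.0276 = 0.0499
F = 3.737 · e^(0.0499 × 5/12) = 3.737 × 1.021009 = 3.8155
Value of long forward = (F − K)·e^(−rT) = (3.8155 − 3.456) · e^(−0.0223·5/12)
= 0.3595 × 0.990751 = 0.356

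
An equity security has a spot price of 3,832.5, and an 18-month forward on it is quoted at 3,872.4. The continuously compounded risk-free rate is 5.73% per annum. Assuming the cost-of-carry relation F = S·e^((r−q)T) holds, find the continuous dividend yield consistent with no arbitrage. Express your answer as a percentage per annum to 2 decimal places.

From F = S·e^((r−q)T): (r − q) = ln(F/S)/T
ln(3872.4/3832.5) = ln(1.010411) = 0.010357
(r − q) = 0.010357 / (18/12) = 0.006905
q = r − ln(F/S)/T = 0.0573 − 0.006905 = 0.050395
q = 5.04%

5.04%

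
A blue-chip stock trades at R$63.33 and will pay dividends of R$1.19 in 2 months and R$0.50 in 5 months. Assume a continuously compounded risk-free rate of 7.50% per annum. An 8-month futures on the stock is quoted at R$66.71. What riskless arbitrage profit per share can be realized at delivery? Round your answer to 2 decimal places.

R$1.88 per share

PV(dividends) I = 1.19·e^(−0.0750·2/12) + 0.50·e^(−0.0750·5/12) = 1.6598
Fair futures F* = (S − I)·e^(rT) = (63.33 − 1.6598)·e^0.050000 = 61.6702 × 1.051271 = 64.8321
Market R$66.71 > fair 64.8321: forward overpriced → cash-and-carry (borrow at r, buy the stock and collect the dividends, short the forward).
Profit at T = |F_mkt − F*| = |66.71 − 64.8321| = R$1.88 per share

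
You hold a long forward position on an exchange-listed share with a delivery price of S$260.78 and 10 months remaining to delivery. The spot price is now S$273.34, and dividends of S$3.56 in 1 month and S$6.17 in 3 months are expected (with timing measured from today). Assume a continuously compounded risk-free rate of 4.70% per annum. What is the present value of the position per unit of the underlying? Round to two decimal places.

S$12.93

PV(remaining dividends) I = 3.56·e^(−0.0470·1/12) + 6.17·e^(−0.0470·3/12) = 9.6440
Current forward F = (S − I)·e^(rT) = (273.34 − 9.6440)·e^(0.0470·10/12) = 263.6960 × 1.039944 = 274.2291
Value (long) = (F − K)·e^(−rT) = (274.2291 − 260.78) × 0.961590 = 12.9325
Value = S$12.93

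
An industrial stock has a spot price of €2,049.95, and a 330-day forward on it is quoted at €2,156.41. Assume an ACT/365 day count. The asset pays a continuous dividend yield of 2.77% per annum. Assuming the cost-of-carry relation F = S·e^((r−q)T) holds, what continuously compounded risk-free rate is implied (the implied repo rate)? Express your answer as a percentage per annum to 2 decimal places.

8.37%

From F = S·e^((r−q)T): (r − q) = ln(F/S)/T
ln(2156.41/2049.95) = ln(1.051933) = 0.050629
(r − q) = 0.050629 / (330/365) = 0.055999
r = ln(F/S)/T + q = 0.055999 + 0.0277 = 0.083699
r = 8.37%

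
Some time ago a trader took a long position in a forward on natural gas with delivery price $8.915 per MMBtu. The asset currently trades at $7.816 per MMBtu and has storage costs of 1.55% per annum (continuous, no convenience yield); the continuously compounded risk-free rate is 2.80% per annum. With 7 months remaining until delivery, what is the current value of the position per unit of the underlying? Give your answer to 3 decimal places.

-$0.884 per MMBtu

Current fair forward for the remaining 7 months: F = S·e^((r + u)·T), (r + u) = 0.0280 + 0.0155 = 0.0435
F = 7.816 · e^(0.0435 × 7/12) = 7.816 × 1.025700 = 8.0169
Value of long forward = (F − K)·e^(−rT) = (8.0169 − 8.915) · e^(−0.0280·7/12)
= -0.8981 × 0.983799 = -0.884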